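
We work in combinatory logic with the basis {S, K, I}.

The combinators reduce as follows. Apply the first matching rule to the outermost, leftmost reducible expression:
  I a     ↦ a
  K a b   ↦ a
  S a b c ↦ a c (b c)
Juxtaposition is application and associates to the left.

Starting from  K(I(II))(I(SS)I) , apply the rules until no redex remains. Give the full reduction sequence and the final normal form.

Answer: normal form = I  (in 3 steps)

Reduction:
  start: K(I(II))(I(SS)I)
  [1] I(II)
  [2] II
  [3] I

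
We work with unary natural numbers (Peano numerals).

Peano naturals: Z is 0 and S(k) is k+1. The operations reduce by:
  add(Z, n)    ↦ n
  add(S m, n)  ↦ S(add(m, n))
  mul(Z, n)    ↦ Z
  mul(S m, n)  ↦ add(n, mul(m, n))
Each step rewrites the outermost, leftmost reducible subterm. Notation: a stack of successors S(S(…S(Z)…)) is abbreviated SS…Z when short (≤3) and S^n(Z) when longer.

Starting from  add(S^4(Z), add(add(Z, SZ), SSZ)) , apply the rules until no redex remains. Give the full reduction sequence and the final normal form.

  start: add(S^4(Z), add(add(Z, SZ), SSZ))
  [1] S(add(SSSZ, add(add(Z, SZ), SSZ)))
  [2] S(S(add(SSZ, add(add(Z, SZ), SSZ))))
  [3] S(S(S(add(SZ, add(add(Z, SZ), SSZ)))))
  [4] S(S(S(S(add(Z, add(add(Z, SZ), SSZ))))))
  [5] S(S(S(S(add(add(Z, SZ), SSZ)))))
  [6] S(S(S(S(add(SZ, SSZ)))))
  [7] S(S(S(S(S(add(Z, SSZ))))))
  [8] S^7(Z)

Answer: normal form = S^7(Z)  (in 8 steps)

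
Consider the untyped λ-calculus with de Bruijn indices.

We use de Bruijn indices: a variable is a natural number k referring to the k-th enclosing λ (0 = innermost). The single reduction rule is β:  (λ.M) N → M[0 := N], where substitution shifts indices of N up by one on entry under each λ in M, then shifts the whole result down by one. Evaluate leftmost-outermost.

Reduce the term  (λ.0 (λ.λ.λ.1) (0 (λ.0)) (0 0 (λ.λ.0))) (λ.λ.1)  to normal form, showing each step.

Answer: normal form = λ.λ.1  (in 4 steps)

Reduction:
  start: (λ.0 (λ.λ.λ.1) (0 (λ.0)) (0 0 (λ.λ.0))) (λ.λ.1)
  →1  (λ.λ.1) (λ.λ.λ.1) ((λ.λ.1) (λ.0)) ((λ.λ.1) (λ.λ.1) (λ.λ.0))
  →2  (λ.λ.λ.λ.1) ((λ.λ.1) (λ.0)) ((λ.λ.1) (λ.λ.1) (λ.λ.0))
  →3  (λ.λ.λ.1) ((λ.λ.1) (λ.λ.1) (λ.λ.0))
  →4  λ.λ.1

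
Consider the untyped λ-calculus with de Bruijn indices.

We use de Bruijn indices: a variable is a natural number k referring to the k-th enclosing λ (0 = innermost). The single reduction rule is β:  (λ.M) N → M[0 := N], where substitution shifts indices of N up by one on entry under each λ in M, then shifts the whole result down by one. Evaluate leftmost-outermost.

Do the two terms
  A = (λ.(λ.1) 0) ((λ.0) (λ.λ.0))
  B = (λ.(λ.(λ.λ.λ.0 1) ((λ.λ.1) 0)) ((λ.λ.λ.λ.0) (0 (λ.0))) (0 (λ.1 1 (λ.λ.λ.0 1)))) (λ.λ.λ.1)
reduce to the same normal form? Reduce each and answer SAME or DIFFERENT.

Answer: DIFFERENT — A ⇓ λ.λ.0, B ⇓ λ.0 (λ.λ.1)

Derivation:
Term A:
  start: (λ.(λ.1) 0) ((λ.0) (λ.λ.0))
  →1  (λ.(λ.0) (λ.λ.0)) ((λ.0) (λ.λ.0))
  →2  (λ.0) (λ.λ.0)
  →3  λ.λ.0

Term B:
  start: (λ.(λ.(λ.λ.λ.0 1) ((λ.λ.1) 0)) ((λ.λ.λ.λ.0) (0 (λ.0))) (0 (λ.1 1 (λ.λ.λ.0 1)))) (λ.λ.λ.1)
  →1  (λ.(λ.λ.λ.0 1) ((λ.λ.1) 0)) ((λ.λ.λ.λ.0) ((λ.λ.λ.1) (λ.0))) ((λ.λ.λ.1) (λ.(λ.λ.λ.1) (λ.λ.λ.1) (λ.λ.λ.0 1)))
  →2  (λ.λ.λ.0 1) ((λ.λ.1) ((λ.λ.λ.λ.0) ((λ.λ.λ.1) (λ.0)))) ((λ.λ.λ.1) (λ.(λ.λ.λ.1) (λ.λ.λ.1) (λ.λ.λ.0 1)))
  →3  (λ.λ.0 1) ((λ.λ.λ.1) (λ.(λ.λ.λ.1) (λ.λ.λ.1) (λ.λ.λ.0 1)))
  →4  λ.0 ((λ.λ.λ.1) (λ.(λ.λ.λ.1) (λ.λ.λ.1) (λ.λ.λ.0 1)))
  →5  λ.0 (λ.λ.1)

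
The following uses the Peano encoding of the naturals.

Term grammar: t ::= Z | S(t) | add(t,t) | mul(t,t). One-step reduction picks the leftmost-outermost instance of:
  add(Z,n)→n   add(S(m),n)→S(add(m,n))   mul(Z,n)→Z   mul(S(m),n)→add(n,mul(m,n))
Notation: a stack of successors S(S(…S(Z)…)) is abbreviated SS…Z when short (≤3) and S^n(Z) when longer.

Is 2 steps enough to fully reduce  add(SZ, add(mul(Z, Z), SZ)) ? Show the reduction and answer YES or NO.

  start: add(SZ, add(mul(Z, Z), SZ))
  step 1: S(add(Z, add(mul(Z, Z), SZ)))
  step 2: S(add(mul(Z, Z), SZ))

Answer: NO — after 2 steps the term is S(add(mul(Z, Z), SZ)), not yet normal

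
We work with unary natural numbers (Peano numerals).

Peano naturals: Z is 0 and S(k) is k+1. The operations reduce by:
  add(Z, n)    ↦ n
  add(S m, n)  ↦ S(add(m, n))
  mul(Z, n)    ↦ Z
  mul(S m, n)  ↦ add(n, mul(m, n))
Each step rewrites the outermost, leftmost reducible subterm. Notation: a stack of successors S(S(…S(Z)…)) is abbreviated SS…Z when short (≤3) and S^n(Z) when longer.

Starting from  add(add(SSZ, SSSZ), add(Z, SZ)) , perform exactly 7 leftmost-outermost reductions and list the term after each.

Answer: after 7 steps: S(S(S(S(add(SZ, add(Z, SZ))))))

Working:
  start: add(add(SSZ, SSSZ), add(Z, SZ))
  step 1: add(S(add(SZ, SSSZ)), add(Z, SZ))
  step 2: S(add(add(SZ, SSSZ), add(Z, SZ)))
  step 3: S(add(S(add(Z, SSSZ)), add(Z, SZ)))
  step 4: S(S(add(add(Z, SSSZ), add(Z, SZ))))
  step 5: S(S(add(SSSZ, add(Z, SZ))))
  step 6: S(S(S(add(SSZ, add(Z, SZ)))))
  step 7: S(S(S(S(add(SZ, add(Z, SZ))))))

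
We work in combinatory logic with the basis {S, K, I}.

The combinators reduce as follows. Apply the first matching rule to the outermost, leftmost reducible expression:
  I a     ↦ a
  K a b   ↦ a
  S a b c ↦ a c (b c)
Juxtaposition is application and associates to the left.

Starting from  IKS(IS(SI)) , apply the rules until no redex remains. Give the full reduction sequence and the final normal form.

Answer: normal form = S  (in 2 steps)

Derivation:
  start: IKS(IS(SI))
  [1] KS(IS(SI))
  [2] S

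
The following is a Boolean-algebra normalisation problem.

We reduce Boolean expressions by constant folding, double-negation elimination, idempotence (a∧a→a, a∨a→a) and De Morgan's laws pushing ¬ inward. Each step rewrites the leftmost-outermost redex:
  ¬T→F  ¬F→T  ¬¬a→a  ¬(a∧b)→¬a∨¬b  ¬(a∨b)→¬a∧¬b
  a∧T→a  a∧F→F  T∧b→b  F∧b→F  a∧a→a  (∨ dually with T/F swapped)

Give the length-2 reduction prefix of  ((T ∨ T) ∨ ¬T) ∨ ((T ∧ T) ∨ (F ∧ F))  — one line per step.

Answer: after 2 steps: T ∨ ((T ∧ T) ∨ (F ∧ F))

Reduction:
  start: ((T ∨ T) ∨ ¬T) ∨ ((T ∧ T) ∨ (F ∧ F))
  [1] (T ∨ ¬T) ∨ ((T ∧ T) ∨ (F ∧ F))
  [2] T ∨ ((T ∧ T) ∨ (F ∧ F))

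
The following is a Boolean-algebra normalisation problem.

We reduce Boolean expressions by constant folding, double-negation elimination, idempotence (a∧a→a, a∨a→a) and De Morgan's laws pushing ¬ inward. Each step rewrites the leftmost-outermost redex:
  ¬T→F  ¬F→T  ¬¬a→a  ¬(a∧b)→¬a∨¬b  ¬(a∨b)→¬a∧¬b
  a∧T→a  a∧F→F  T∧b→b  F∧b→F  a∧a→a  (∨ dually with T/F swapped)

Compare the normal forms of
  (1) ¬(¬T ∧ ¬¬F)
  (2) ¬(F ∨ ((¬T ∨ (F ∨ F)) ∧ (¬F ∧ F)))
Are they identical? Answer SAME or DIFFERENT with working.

Term A:
  start: ¬(¬T ∧ ¬¬F)
  →1  ¬¬T ∨ ¬¬¬F
  →2  T ∨ ¬¬¬F
  →3  T

Term B:
  start: ¬(F ∨ ((¬T ∨ (F ∨ F)) ∧ (¬F ∧ F)))
  →1  ¬F ∧ ¬((¬T ∨ (F ∨ F)) ∧ (¬F ∧ F))
  →2  T ∧ ¬((¬T ∨ (F ∨ F)) ∧ (¬F ∧ F))
  →3  ¬((¬T ∨ (F ∨ F)) ∧ (¬F ∧ F))
  →4  ¬(¬T ∨ (F ∨ F)) ∨ ¬(¬F ∧ F)
  →5  (¬¬T ∧ ¬(F ∨ F)) ∨ ¬(¬F ∧ F)
  →6  (T ∧ ¬(F ∨ F)) ∨ ¬(¬F ∧ F)
  →7  ¬(F ∨ F) ∨ ¬(¬F ∧ F)
  →8  (¬F ∧ ¬F) ∨ ¬(¬F ∧ F)
  →9  ¬F ∨ ¬(¬F ∧ F)
  →10  T ∨ ¬(¬F ∧ F)
  →11  T

Answer: SAME — A ⇓ T, B ⇓ T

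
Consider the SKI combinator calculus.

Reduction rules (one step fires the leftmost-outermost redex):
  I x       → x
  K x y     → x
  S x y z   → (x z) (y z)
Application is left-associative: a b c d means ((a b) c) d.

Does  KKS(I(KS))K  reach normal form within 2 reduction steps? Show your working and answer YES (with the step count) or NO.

  start: KKS(I(KS))K
  step 1: K(I(KS))K
  step 2: I(KS)

Answer: NO — after 2 steps the term is I(KS), not yet normal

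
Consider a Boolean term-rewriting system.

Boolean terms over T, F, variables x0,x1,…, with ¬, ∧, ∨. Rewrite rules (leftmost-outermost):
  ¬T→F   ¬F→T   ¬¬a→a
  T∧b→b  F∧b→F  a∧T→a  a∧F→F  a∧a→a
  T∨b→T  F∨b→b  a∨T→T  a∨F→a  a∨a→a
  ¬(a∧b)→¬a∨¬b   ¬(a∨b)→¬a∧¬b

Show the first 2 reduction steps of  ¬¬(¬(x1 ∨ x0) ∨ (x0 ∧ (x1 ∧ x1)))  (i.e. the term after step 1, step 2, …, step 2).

Answer: after 2 steps: (¬x1 ∧ ¬x0) ∨ (x0 ∧ (x1 ∧ x1))

Working:
  start: ¬¬(¬(x1 ∨ x0) ∨ (x0 ∧ (x1 ∧ x1)))
  step 1: ¬(x1 ∨ x0) ∨ (x0 ∧ (x1 ∧ x1))
  step 2: (¬x1 ∧ ¬x0) ∨ (x0 ∧ (x1 ∧ x1))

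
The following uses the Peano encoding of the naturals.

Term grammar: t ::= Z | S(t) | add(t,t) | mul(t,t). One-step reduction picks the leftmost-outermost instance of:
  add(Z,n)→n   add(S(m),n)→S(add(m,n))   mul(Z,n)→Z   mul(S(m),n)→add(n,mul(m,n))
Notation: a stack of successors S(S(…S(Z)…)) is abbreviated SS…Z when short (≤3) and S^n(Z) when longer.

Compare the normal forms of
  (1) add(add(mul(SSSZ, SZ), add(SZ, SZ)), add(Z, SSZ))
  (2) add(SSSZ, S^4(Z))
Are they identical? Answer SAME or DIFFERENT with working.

Term A:
  start: add(add(mul(SSSZ, SZ), add(SZ, SZ)), add(Z, SSZ))
  step 1: add(add(add(SZ, mul(SSZ, SZ)), add(SZ, SZ)), add(Z, SSZ))
  step 2: add(add(S(add(Z, mul(SSZ, SZ))), add(SZ, SZ)), add(Z, SSZ))
  step 3: add(S(add(add(Z, mul(SSZ, SZ)), add(SZ, SZ))), add(Z, SSZ))
  step 4: S(add(add(add(Z, mul(SSZ, SZ)), add(SZ, SZ)), add(Z, SSZ)))
  step 5: S(add(add(mul(SSZ, SZ), add(SZ, SZ)), add(Z, SSZ)))
  step 6: S(add(add(add(SZ, mul(SZ, SZ)), add(SZ, SZ)), add(Z, SSZ)))
  step 7: S(add(add(S(add(Z, mul(SZ, SZ))), add(SZ, SZ)), add(Z, SSZ)))
  step 8: S(add(S(add(add(Z, mul(SZ, SZ)), add(SZ, SZ))), add(Z, SSZ)))
  step 9: S(S(add(add(add(Z, mul(SZ, SZ)), add(SZ, SZ)), add(Z, SSZ))))
  step 10: S(S(add(add(mul(SZ, SZ), add(SZ, SZ)), add(Z, SSZ))))
  step 11: S(S(add(add(add(SZ, mul(Z, SZ)), add(SZ, SZ)), add(Z, SSZ))))
  step 12: S(S(add(add(S(add(Z, mul(Z, SZ))), add(SZ, SZ)), add(Z, SSZ))))
  step 13: S(S(add(S(add(add(Z, mul(Z, SZ)), add(SZ, SZ))), add(Z, SSZ))))
  step 14: S(S(S(add(add(add(Z, mul(Z, SZ)), add(SZ, SZ)), add(Z, SSZ)))))
  step 15: S(S(S(add(add(mul(Z, SZ), add(SZ, SZ)), add(Z, SSZ)))))
  step 16: S(S(S(add(add(Z, add(SZ, SZ)), add(Z, SSZ)))))
  step 17: S(S(S(add(add(SZ, SZ), add(Z, SSZ)))))
  step 18: S(S(S(add(S(add(Z, SZ)), add(Z, SSZ)))))
  step 19: S(S(S(S(add(add(Z, SZ), add(Z, SSZ))))))
  step 20: S(S(S(S(add(SZ, add(Z, SSZ))))))
  step 21: S(S(S(S(S(add(Z, add(Z, SSZ)))))))
  step 22: S(S(S(S(S(add(Z, SSZ))))))
  step 23: S^7(Z)

Term B:
  start: add(SSSZ, S^4(Z))
  step 1: S(add(SSZ, S^4(Z)))
  step 2: S(S(add(SZ, S^4(Z))))
  step 3: S(S(S(add(Z, S^4(Z)))))
  step 4: S^7(Z)

Answer: SAME — A ⇓ S^7(Z), B ⇓ S^7(Z)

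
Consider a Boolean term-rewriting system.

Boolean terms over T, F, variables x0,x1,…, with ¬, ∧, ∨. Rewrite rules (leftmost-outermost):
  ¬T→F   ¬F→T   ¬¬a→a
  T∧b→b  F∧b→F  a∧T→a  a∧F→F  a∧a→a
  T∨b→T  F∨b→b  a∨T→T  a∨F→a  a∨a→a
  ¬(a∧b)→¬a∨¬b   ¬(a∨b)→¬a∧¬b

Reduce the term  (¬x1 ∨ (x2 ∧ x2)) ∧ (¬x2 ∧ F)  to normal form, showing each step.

  start: (¬x1 ∨ (x2 ∧ x2)) ∧ (¬x2 ∧ F)
  →1  (¬x1 ∨ x2) ∧ (¬x2 ∧ F)
  →2  (¬x1 ∨ x2) ∧ F
  →3  F

Answer: normal form = F  (in 3 steps)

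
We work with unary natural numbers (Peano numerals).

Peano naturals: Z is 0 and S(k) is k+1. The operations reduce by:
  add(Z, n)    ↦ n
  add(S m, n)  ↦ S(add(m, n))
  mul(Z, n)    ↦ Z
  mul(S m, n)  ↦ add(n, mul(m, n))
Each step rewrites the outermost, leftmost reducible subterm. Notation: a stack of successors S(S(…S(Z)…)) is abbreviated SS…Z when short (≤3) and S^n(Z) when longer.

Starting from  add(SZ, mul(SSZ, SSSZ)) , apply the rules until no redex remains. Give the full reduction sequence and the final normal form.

Answer: normal form = S^7(Z)  (in 13 steps)

Derivation:
  start: add(SZ, mul(SSZ, SSSZ))
  [1] S(add(Z, mul(SSZ, SSSZ)))
  [2] S(mul(SSZ, SSSZ))
  [3] S(add(SSSZ, mul(SZ, SSSZ)))
  [4] S(S(add(SSZ, mul(SZ, SSSZ))))
  [5] S(S(S(add(SZ, mul(SZ, SSSZ)))))
  [6] S(S(S(S(add(Z, mul(SZ, SSSZ))))))
  [7] S(S(S(S(mul(SZ, SSSZ)))))
  [8] S(S(S(S(add(SSSZ, mul(Z, SSSZ))))))
  [9] S(S(S(S(S(add(SSZ, mul(Z, SSSZ)))))))
  [10] S(S(S(S(S(S(add(SZ, mul(Z, SSSZ))))))))
  [11] S(S(S(S(S(S(S(add(Z, mul(Z, SSSZ)))))))))
  [12] S(S(S(S(S(S(S(mul(Z, SSSZ))))))))
  [13] S^7(Z)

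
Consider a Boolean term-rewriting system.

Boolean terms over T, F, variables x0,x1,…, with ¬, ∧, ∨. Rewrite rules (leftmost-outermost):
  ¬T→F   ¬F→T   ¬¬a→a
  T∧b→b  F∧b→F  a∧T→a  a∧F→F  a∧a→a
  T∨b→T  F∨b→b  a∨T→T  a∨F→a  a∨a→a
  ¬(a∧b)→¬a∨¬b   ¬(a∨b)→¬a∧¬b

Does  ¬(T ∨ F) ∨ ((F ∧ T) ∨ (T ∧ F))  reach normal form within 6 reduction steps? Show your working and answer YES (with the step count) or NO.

  start: ¬(T ∨ F) ∨ ((F ∧ T) ∨ (T ∧ F))
  →1  (¬T ∧ ¬F) ∨ ((F ∧ T) ∨ (T ∧ F))
  →2  (F ∧ ¬F) ∨ ((F ∧ T) ∨ (T ∧ F))
  →3  F ∨ ((F ∧ T) ∨ (T ∧ F))
  →4  (F ∧ T) ∨ (T ∧ F)
  →5  F ∨ (T ∧ F)
  →6  T ∧ F

Answer: NO — after 6 steps the term is T ∧ F, not yet normal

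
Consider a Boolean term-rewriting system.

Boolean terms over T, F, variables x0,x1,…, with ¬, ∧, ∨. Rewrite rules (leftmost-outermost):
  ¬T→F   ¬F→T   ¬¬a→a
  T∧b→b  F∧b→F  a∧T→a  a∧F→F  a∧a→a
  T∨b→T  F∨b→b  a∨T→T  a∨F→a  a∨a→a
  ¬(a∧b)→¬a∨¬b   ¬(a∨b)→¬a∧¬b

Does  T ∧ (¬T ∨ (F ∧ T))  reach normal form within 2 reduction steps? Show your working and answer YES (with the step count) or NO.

Answer: NO — after 2 steps the term is F ∨ (F ∧ T), not yet normal

Reduction:
  start: T ∧ (¬T ∨ (F ∧ T))
  →1  ¬T ∨ (F ∧ T)
  →2  F ∨ (F ∧ T)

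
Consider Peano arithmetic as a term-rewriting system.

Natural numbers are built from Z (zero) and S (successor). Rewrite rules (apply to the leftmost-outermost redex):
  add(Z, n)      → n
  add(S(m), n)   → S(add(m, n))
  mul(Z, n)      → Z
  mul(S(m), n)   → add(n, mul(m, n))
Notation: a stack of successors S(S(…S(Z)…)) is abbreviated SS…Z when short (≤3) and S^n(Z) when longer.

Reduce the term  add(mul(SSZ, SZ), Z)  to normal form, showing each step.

  start: add(mul(SSZ, SZ), Z)
  step 1: add(add(SZ, mul(SZ, SZ)), Z)
  step 2: add(S(add(Z, mul(SZ, SZ))), Z)
  step 3: S(add(add(Z, mul(SZ, SZ)), Z))
  step 4: S(add(mul(SZ, SZ), Z))
  step 5: S(add(add(SZ, mul(Z, SZ)), Z))
  step 6: S(add(S(add(Z, mul(Z, SZ))), Z))
  step 7: S(S(add(add(Z, mul(Z, SZ)), Z)))
  step 8: S(S(add(mul(Z, SZ), Z)))
  step 9: S(S(add(Z, Z)))
  step 10: SSZ

Answer: normal form = SSZ  (in 10 steps)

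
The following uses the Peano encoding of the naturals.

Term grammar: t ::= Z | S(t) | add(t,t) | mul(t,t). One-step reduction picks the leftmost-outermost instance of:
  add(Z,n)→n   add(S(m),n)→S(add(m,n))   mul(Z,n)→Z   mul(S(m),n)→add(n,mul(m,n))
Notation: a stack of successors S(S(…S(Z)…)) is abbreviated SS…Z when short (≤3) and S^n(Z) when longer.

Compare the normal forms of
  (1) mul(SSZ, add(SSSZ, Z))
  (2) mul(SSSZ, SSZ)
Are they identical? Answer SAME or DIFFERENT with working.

Answer: SAME — A ⇓ S^6(Z), B ⇓ S^6(Z)

Working:
Term A:
  start: mul(SSZ, add(SSSZ, Z))
  →1  add(add(SSSZ, Z), mul(SZ, add(SSSZ, Z)))
  →2  add(S(add(SSZ, Z)), mul(SZ, add(SSSZ, Z)))
  →3  S(add(add(SSZ, Z), mul(SZ, add(SSSZ, Z))))
  →4  S(add(S(add(SZ, Z)), mul(SZ, add(SSSZ, Z))))
  →5  S(S(add(add(SZ, Z), mul(SZ, add(SSSZ, Z)))))
  →6  S(S(add(S(add(Z, Z)), mul(SZ, add(SSSZ, Z)))))
  →7  S(S(S(add(add(Z, Z), mul(SZ, add(SSSZ, Z))))))
  →8  S(S(S(add(Z, mul(SZ, add(SSSZ, Z))))))
  →9  S(S(S(mul(SZ, add(SSSZ, Z)))))
  →10  S(S(S(add(add(SSSZ, Z), mul(Z, add(SSSZ, Z))))))
  →11  S(S(S(add(S(add(SSZ, Z)), mul(Z, add(SSSZ, Z))))))
  →12  S(S(S(S(add(add(SSZ, Z), mul(Z, add(SSSZ, Z)))))))
  →13  S(S(S(S(add(S(add(SZ, Z)), mul(Z, add(SSSZ, Z)))))))
  →14  S(S(S(S(S(add(add(SZ, Z), mul(Z, add(SSSZ, Z))))))))
  →15  S(S(S(S(S(add(S(add(Z, Z)), mul(Z, add(SSSZ, Z))))))))
  →16  S(S(S(S(S(S(add(add(Z, Z), mul(Z, add(SSSZ, Z)))))))))
  →17  S(S(S(S(S(S(add(Z, mul(Z, add(SSSZ, Z)))))))))
  →18  S(S(S(S(S(S(mul(Z, add(SSSZ, Z))))))))
  →19  S^6(Z)

Term B:
  start: mul(SSSZ, SSZ)
  →1  add(SSZ, mul(SSZ, SSZ))
  →2  S(add(SZ, mul(SSZ, SSZ)))
  →3  S(S(add(Z, mul(SSZ, SSZ))))
  →4  S(S(mul(SSZ, SSZ)))
  →5  S(S(add(SSZ, mul(SZ, SSZ))))
  →6  S(S(S(add(SZ, mul(SZ, SSZ)))))
  →7  S(S(S(S(add(Z, mul(SZ, SSZ))))))
  →8  S(S(S(S(mul(SZ, SSZ)))))
  →9  S(S(S(S(add(SSZ, mul(Z, SSZ))))))
  →10  S(S(S(S(S(add(SZ, mul(Z, SSZ)))))))
  →11  S(S(S(S(S(S(add(Z, mul(Z, SSZ))))))))
  →12  S(S(S(S(S(S(mul(Z, SSZ)))))))
  →13  S^6(Z)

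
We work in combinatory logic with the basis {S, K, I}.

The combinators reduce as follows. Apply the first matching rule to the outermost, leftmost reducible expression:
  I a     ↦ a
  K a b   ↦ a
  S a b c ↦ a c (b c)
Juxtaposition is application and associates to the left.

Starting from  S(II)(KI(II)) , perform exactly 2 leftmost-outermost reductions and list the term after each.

Answer: after 2 steps: SII

Reduction:
  start: S(II)(KI(II))
  step 1: SI(KI(II))
  step 2: SII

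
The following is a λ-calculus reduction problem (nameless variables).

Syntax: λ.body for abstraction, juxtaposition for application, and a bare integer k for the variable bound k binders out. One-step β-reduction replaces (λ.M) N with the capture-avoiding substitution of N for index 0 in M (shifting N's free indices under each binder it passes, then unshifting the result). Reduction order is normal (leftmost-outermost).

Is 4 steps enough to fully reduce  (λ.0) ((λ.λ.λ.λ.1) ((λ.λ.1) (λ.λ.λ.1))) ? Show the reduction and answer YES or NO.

  start: (λ.0) ((λ.λ.λ.λ.1) ((λ.λ.1) (λ.λ.λ.1)))
  step 1: (λ.λ.λ.λ.1) ((λ.λ.1) (λ.λ.λ.1))
  step 2: λ.λ.λ.1

Answer: YES — reaches normal form λ.λ.λ.1 in 2 ≤ 4 steps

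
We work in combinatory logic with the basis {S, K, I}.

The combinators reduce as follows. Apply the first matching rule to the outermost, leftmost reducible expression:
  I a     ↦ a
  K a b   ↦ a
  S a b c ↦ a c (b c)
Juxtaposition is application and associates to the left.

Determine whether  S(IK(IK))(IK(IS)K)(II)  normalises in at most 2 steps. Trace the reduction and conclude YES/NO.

  start: S(IK(IK))(IK(IS)K)(II)
  [1] IK(IK)(II)(IK(IS)K(II))
  [2] K(IK)(II)(IK(IS)K(II))

Answer: NO — after 2 steps the term is K(IK)(II)(IK(IS)K(II)), not yet normal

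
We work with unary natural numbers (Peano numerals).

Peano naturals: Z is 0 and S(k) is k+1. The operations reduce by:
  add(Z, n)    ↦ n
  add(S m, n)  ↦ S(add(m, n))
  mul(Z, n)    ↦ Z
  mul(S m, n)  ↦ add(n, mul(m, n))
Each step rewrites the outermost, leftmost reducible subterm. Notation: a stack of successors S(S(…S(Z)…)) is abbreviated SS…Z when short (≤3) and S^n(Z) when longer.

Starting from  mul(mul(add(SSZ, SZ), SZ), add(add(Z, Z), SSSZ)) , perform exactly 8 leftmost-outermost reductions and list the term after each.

  start: mul(mul(add(SSZ, SZ), SZ), add(add(Z, Z), SSSZ))
  step 1: mul(mul(S(add(SZ, SZ)), SZ), add(add(Z, Z), SSSZ))
  step 2: mul(add(SZ, mul(add(SZ, SZ), SZ)), add(add(Z, Z), SSSZ))
  step 3: mul(S(add(Z, mul(add(SZ, SZ), SZ))), add(add(Z, Z), SSSZ))
  step 4: add(add(add(Z, Z), SSSZ), mul(add(Z, mul(add(SZ, SZ), SZ)), add(add(Z, Z), SSSZ)))
  step 5: add(add(Z, SSSZ), mul(add(Z, mul(add(SZ, SZ), SZ)), add(add(Z, Z), SSSZ)))
  step 6: add(SSSZ, mul(add(Z, mul(add(SZ, SZ), SZ)), add(add(Z, Z), SSSZ)))
  step 7: S(add(SSZ, mul(add(Z, mul(add(SZ, SZ), SZ)), add(add(Z, Z), SSSZ))))
  step 8: S(S(add(SZ, mul(add(Z, mul(add(SZ, SZ), SZ)), add(add(Z, Z), SSSZ)))))

Answer: after 8 steps: S(S(add(SZ, mul(add(Z, mul(add(SZ, SZ), SZ)), add(add(Z, Z), SSSZ)))))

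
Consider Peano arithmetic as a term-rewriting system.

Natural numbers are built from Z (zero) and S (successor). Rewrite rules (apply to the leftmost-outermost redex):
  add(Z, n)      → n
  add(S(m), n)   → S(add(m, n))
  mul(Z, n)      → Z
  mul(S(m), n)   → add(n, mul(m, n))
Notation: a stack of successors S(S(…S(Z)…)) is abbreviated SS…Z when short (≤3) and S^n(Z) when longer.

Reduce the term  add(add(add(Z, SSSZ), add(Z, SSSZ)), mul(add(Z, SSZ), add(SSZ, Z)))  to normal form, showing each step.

Answer: normal form = S^10(Z)  (in 29 steps)

Reduction:
  start: add(add(add(Z, SSSZ), add(Z, SSSZ)), mul(add(Z, SSZ), add(SSZ, Z)))
  step 1: add(add(SSSZ, add(Z, SSSZ)), mul(add(Z, SSZ), add(SSZ, Z)))
  step 2: add(S(add(SSZ, add(Z, SSSZ))), mul(add(Z, SSZ), add(SSZ, Z)))
  step 3: S(add(add(SSZ, add(Z, SSSZ)), mul(add(Z, SSZ), add(SSZ, Z))))
  step 4: S(add(S(add(SZ, add(Z, SSSZ))), mul(add(Z, SSZ), add(SSZ, Z))))
  step 5: S(S(add(add(SZ, add(Z, SSSZ)), mul(add(Z, SSZ), add(SSZ, Z)))))
  step 6: S(S(add(S(add(Z, add(Z, SSSZ))), mul(add(Z, SSZ), add(SSZ, Z)))))
  step 7: S(S(S(add(add(Z, add(Z, SSSZ)), mul(add(Z, SSZ), add(SSZ, Z))))))
  step 8: S(S(S(add(add(Z, SSSZ), mul(add(Z, SSZ), add(SSZ, Z))))))
  step 9: S(S(S(add(SSSZ, mul(add(Z, SSZ), add(SSZ, Z))))))
  step 10: S(S(S(S(add(SSZ, mul(add(Z, SSZ), add(SSZ, Z)))))))
  step 11: S(S(S(S(S(add(SZ, mul(add(Z, SSZ), add(SSZ, Z))))))))
  step 12: S(S(S(S(S(S(add(Z, mul(add(Z, SSZ), add(SSZ, Z)))))))))
  step 13: S(S(S(S(S(S(mul(add(Z, SSZ), add(SSZ, Z))))))))
  step 14: S(S(S(S(S(S(mul(SSZ, add(SSZ, Z))))))))
  step 15: S(S(S(S(S(S(add(add(SSZ, Z), mul(SZ, add(SSZ, Z)))))))))
  step 16: S(S(S(S(S(S(add(S(add(SZ, Z)), mul(SZ, add(SSZ, Z)))))))))
  step 17: S(S(S(S(S(S(S(add(add(SZ, Z), mul(SZ, add(SSZ, Z))))))))))
  step 18: S(S(S(S(S(S(S(add(S(add(Z, Z)), mul(SZ, add(SSZ, Z))))))))))
  step 19: S(S(S(S(S(S(S(S(add(add(Z, Z), mul(SZ, add(SSZ, Z)))))))))))
  step 20: S(S(S(S(S(S(S(S(add(Z, mul(SZ, add(SSZ, Z)))))))))))
  step 21: S(S(S(S(S(S(S(S(mul(SZ, add(SSZ, Z))))))))))
  step 22: S(S(S(S(S(S(S(S(add(add(SSZ, Z), mul(Z, add(SSZ, Z)))))))))))
  step 23: S(S(S(S(S(S(S(S(add(S(add(SZ, Z)), mul(Z, add(SSZ, Z)))))))))))
  step 24: S(S(S(S(S(S(S(S(S(add(add(SZ, Z), mul(Z, add(SSZ, Z))))))))))))
  step 25: S(S(S(S(S(S(S(S(S(add(S(add(Z, Z)), mul(Z, add(SSZ, Z))))))))))))
  step 26: S(S(S(S(S(S(S(S(S(S(add(add(Z, Z), mul(Z, add(SSZ, Z)))))))))))))
  step 27: S(S(S(S(S(S(S(S(S(S(add(Z, mul(Z, add(SSZ, Z)))))))))))))
  step 28: S(S(S(S(S(S(S(S(S(S(mul(Z, add(SSZ, Z))))))))))))
  step 29: S^10(Z)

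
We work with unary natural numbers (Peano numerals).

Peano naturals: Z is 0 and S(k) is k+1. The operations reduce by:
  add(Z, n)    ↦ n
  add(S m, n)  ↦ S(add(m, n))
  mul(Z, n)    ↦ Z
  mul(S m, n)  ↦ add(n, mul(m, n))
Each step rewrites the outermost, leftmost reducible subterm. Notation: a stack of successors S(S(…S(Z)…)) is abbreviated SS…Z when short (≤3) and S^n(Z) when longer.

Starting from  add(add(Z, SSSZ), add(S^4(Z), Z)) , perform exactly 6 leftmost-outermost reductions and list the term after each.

Answer: after 6 steps: S(S(S(S(add(SSSZ, Z)))))

Working:
  start: add(add(Z, SSSZ), add(S^4(Z), Z))
  [1] add(SSSZ, add(S^4(Z), Z))
  [2] S(add(SSZ, add(S^4(Z), Z)))
  [3] S(S(add(SZ, add(S^4(Z), Z))))
  [4] S(S(S(add(Z, add(S^4(Z), Z)))))
  [5] S(S(S(add(S^4(Z), Z))))
  [6] S(S(S(S(add(SSSZ, Z)))))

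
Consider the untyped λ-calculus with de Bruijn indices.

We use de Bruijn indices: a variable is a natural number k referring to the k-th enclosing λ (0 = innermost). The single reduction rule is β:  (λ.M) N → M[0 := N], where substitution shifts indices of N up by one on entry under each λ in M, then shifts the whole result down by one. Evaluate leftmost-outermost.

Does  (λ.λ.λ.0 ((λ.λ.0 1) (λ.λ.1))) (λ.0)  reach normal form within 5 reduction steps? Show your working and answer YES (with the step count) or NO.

  start: (λ.λ.λ.0 ((λ.λ.0 1) (λ.λ.1))) (λ.0)
  [1] λ.λ.0 ((λ.λ.0 1) (λ.λ.1))
  [2] λ.λ.0 (λ.0 (λ.λ.1))

Answer: YES — reaches normal form λ.λ.0 (λ.0 (λ.λ.1)) in 2 ≤ 5 steps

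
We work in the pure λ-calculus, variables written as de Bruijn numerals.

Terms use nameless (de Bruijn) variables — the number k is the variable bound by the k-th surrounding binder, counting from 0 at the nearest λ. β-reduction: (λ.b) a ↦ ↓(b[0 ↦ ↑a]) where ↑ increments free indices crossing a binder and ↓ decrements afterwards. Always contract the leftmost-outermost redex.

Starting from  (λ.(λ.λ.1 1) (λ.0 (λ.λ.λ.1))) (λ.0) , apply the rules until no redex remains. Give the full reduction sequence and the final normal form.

  start: (λ.(λ.λ.1 1) (λ.0 (λ.λ.λ.1))) (λ.0)
  [1] (λ.λ.1 1) (λ.0 (λ.λ.λ.1))
  [2] λ.(λ.0 (λ.λ.λ.1)) (λ.0 (λ.λ.λ.1))
  [3] λ.(λ.0 (λ.λ.λ.1)) (λ.λ.λ.1)
  [4] λ.(λ.λ.λ.1) (λ.λ.λ.1)
  [5] λ.λ.λ.1

Answer: normal form = λ.λ.λ.1  (in 5 steps)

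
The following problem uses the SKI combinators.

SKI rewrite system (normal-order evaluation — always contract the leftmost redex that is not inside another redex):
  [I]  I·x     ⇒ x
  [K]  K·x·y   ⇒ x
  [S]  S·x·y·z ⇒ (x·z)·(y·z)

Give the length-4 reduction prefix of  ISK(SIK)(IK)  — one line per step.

Answer: after 4 steps: K

Working:
  start: ISK(SIK)(IK)
  [1] SK(SIK)(IK)
  [2] K(IK)(SIK(IK))
  [3] IK
  [4] K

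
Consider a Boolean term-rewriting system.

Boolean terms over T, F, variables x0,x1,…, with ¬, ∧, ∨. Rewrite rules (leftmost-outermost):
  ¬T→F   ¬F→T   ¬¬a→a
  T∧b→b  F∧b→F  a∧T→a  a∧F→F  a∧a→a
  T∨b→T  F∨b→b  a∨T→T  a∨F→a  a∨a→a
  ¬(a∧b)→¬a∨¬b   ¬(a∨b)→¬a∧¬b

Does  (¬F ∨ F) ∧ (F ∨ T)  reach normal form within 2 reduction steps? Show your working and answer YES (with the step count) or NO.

Answer: NO — after 2 steps the term is T ∧ (F ∨ T), not yet normal

Derivation:
  start: (¬F ∨ F) ∧ (F ∨ T)
  [1] ¬F ∧ (F ∨ T)
  [2] T ∧ (F ∨ T)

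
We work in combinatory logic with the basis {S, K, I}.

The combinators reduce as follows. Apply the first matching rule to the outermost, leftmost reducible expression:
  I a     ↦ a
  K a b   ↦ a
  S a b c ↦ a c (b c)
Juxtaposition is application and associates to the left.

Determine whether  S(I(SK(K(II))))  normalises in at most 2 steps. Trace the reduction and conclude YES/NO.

Answer: YES — reaches normal form S(SK(KI)) in 2 ≤ 2 steps

Derivation:
  start: S(I(SK(K(II))))
  [1] S(SK(K(II)))
  [2] S(SK(KI))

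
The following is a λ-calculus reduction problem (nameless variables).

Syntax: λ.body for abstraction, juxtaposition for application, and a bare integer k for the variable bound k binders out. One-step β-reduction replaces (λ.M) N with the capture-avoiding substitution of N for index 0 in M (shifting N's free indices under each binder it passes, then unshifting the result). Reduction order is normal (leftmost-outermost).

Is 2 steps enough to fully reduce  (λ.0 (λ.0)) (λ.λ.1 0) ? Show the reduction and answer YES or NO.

  start: (λ.0 (λ.0)) (λ.λ.1 0)
  step 1: (λ.λ.1 0) (λ.0)
  step 2: λ.(λ.0) 0

Answer: NO — after 2 steps the term is λ.(λ.0) 0, not yet normal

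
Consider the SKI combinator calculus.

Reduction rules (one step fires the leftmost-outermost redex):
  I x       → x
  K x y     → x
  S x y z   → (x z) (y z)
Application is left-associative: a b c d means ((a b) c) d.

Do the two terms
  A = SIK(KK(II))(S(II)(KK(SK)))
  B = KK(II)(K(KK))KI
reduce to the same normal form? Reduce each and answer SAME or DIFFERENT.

Answer: SAME — A ⇓ KK, B ⇓ KK

Working:
Term A:
  start: SIK(KK(II))(S(II)(KK(SK)))
  [1] I(KK(II))(K(KK(II)))(S(II)(KK(SK)))
  [2] KK(II)(K(KK(II)))(S(II)(KK(SK)))
  [3] K(K(KK(II)))(S(II)(KK(SK)))
  [4] K(KK(II))
  [5] KK

Term B:
  start: KK(II)(K(KK))KI
  [1] K(K(KK))KI
  [2] K(KK)I
  [3] KK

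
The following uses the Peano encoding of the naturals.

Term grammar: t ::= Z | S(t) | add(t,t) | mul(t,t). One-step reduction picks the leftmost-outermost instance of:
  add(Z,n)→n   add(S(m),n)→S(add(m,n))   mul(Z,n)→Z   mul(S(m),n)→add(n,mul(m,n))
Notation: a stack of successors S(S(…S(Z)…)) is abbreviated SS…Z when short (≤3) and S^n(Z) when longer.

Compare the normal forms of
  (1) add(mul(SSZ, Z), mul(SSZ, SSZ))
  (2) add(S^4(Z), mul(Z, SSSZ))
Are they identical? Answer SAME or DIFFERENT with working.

Answer: SAME — A ⇓ S^4(Z), B ⇓ S^4(Z)

Working:
Term A:
  start: add(mul(SSZ, Z), mul(SSZ, SSZ))
  step 1: add(add(Z, mul(SZ, Z)), mul(SSZ, SSZ))
  step 2: add(mul(SZ, Z), mul(SSZ, SSZ))
  step 3: add(add(Z, mul(Z, Z)), mul(SSZ, SSZ))
  step 4: add(mul(Z, Z), mul(SSZ, SSZ))
  step 5: add(Z, mul(SSZ, SSZ))
  step 6: mul(SSZ, SSZ)
  step 7: add(SSZ, mul(SZ, SSZ))
  step 8: S(add(SZ, mul(SZ, SSZ)))
  step 9: S(S(add(Z, mul(SZ, SSZ))))
  step 10: S(S(mul(SZ, SSZ)))
  step 11: S(S(add(SSZ, mul(Z, SSZ))))
  step 12: S(S(S(add(SZ, mul(Z, SSZ)))))
  step 13: S(S(S(S(add(Z, mul(Z, SSZ))))))
  step 14: S(S(S(S(mul(Z, SSZ)))))
  step 15: S^4(Z)

Term B:
  start: add(S^4(Z), mul(Z, SSSZ))
  step 1: S(add(SSSZ, mul(Z, SSSZ)))
  step 2: S(S(add(SSZ, mul(Z, SSSZ))))
  step 3: S(S(S(add(SZ, mul(Z, SSSZ)))))
  step 4: S(S(S(S(add(Z, mul(Z, SSSZ))))))
  step 5: S(S(S(S(mul(Z, SSSZ)))))
  step 6: S^4(Z)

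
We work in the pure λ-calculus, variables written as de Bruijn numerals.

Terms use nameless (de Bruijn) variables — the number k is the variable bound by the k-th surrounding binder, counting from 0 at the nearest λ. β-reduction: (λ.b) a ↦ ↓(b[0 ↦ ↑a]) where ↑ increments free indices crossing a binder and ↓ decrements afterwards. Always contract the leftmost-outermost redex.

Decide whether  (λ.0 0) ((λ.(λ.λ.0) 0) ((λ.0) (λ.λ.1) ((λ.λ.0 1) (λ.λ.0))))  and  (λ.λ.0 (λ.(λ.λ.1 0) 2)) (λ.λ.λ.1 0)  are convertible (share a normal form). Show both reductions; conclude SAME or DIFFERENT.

Answer: DIFFERENT — A ⇓ λ.0, B ⇓ λ.0 (λ.λ.λ.λ.1 0)

Reduction:
Term A:
  start: (λ.0 0) ((λ.(λ.λ.0) 0) ((λ.0) (λ.λ.1) ((λ.λ.0 1) (λ.λ.0))))
  step 1: (λ.(λ.λ.0) 0) ((λ.0) (λ.λ.1) ((λ.λ.0 1) (λ.λ.0))) ((λ.(λ.λ.0) 0) ((λ.0) (λ.λ.1) ((λ.λ.0 1) (λ.λ.0))))
  step 2: (λ.λ.0) ((λ.0) (λ.λ.1) ((λ.λ.0 1) (λ.λ.0))) ((λ.(λ.λ.0) 0) ((λ.0) (λ.λ.1) ((λ.λ.0 1) (λ.λ.0))))
  step 3: (λ.0) ((λ.(λ.λ.0) 0) ((λ.0) (λ.λ.1) ((λ.λ.0 1) (λ.λ.0))))
  step 4: (λ.(λ.λ.0) 0) ((λ.0) (λ.λ.1) ((λ.λ.0 1) (λ.λ.0)))
  step 5: (λ.λ.0) ((λ.0) (λ.λ.1) ((λ.λ.0 1) (λ.λ.0)))
  step 6: λ.0

Term B:
  start: (λ.λ.0 (λ.(λ.λ.1 0) 2)) (λ.λ.λ.1 0)
  step 1: λ.0 (λ.(λ.λ.1 0) (λ.λ.λ.1 0))
  step 2: λ.0 (λ.λ.(λ.λ.λ.1 0) 0)
  step 3: λ.0 (λ.λ.λ.λ.1 0)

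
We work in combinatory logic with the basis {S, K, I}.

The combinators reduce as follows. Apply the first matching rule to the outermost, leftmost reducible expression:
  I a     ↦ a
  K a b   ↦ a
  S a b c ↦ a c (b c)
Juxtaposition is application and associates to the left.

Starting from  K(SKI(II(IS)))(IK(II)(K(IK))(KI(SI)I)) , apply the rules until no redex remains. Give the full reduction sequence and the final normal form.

  start: K(SKI(II(IS)))(IK(II)(K(IK))(KI(SI)I))
  [1] SKI(II(IS))
  [2] K(II(IS))(I(II(IS)))
  [3] II(IS)
  [4] I(IS)
  [5] IS
  [6] S

Answer: normal form = S  (in 6 steps)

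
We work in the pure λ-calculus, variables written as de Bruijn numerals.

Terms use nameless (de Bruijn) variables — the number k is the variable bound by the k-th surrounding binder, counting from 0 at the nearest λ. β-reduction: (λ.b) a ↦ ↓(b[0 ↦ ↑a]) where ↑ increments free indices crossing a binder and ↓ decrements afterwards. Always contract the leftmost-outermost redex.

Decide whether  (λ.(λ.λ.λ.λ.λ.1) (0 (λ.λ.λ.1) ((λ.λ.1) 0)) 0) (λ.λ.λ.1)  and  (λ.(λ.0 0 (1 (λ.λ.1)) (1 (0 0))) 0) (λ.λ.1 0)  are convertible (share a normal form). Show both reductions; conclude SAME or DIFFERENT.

Term A:
  start: (λ.(λ.λ.λ.λ.λ.1) (0 (λ.λ.λ.1) ((λ.λ.1) 0)) 0) (λ.λ.λ.1)
  →1  (λ.λ.λ.λ.λ.1) ((λ.λ.λ.1) (λ.λ.λ.1) ((λ.λ.1) (λ.λ.λ.1))) (λ.λ.λ.1)
  →2  (λ.λ.λ.λ.1) (λ.λ.λ.1)
  →3  λ.λ.λ.1

Term B:
  start: (λ.(λ.0 0 (1 (λ.λ.1)) (1 (0 0))) 0) (λ.λ.1 0)
  →1  (λ.0 0 ((λ.λ.1 0) (λ.λ.1)) ((λ.λ.1 0) (0 0))) (λ.λ.1 0)
  →2  (λ.λ.1 0) (λ.λ.1 0) ((λ.λ.1 0) (λ.λ.1)) ((λ.λ.1 0) ((λ.λ.1 0) (λ.λ.1 0)))
  →3  (λ.(λ.λ.1 0) 0) ((λ.λ.1 0) (λ.λ.1)) ((λ.λ.1 0) ((λ.λ.1 0) (λ.λ.1 0)))
  →4  (λ.λ.1 0) ((λ.λ.1 0) (λ.λ.1)) ((λ.λ.1 0) ((λ.λ.1 0) (λ.λ.1 0)))
  →5  (λ.(λ.λ.1 0) (λ.λ.1) 0) ((λ.λ.1 0) ((λ.λ.1 0) (λ.λ.1 0)))
  →6  (λ.λ.1 0) (λ.λ.1) ((λ.λ.1 0) ((λ.λ.1 0) (λ.λ.1 0)))
  →7  (λ.(λ.λ.1) 0) ((λ.λ.1 0) ((λ.λ.1 0) (λ.λ.1 0)))
  →8  (λ.λ.1) ((λ.λ.1 0) ((λ.λ.1 0) (λ.λ.1 0)))
  →9  λ.(λ.λ.1 0) ((λ.λ.1 0) (λ.λ.1 0))
  →10  λ.λ.(λ.λ.1 0) (λ.λ.1 0) 0
  →11  λ.λ.(λ.(λ.λ.1 0) 0) 0
  →12  λ.λ.(λ.λ.1 0) 0
  →13  λ.λ.λ.1 0

Answer: DIFFERENT — A ⇓ λ.λ.λ.1, B ⇓ λ.λ.λ.1 0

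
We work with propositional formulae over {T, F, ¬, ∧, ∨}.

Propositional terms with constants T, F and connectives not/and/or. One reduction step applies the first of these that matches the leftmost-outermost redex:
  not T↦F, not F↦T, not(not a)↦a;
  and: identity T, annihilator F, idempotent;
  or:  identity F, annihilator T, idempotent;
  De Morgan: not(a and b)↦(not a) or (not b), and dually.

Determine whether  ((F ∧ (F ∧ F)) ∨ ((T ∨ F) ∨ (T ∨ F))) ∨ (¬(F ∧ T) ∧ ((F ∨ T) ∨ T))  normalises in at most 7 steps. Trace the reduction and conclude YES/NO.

Answer: YES — reaches normal form T in 5 ≤ 7 steps

Reduction:
  start: ((F ∧ (F ∧ F)) ∨ ((T ∨ F) ∨ (T ∨ F))) ∨ (¬(F ∧ T) ∧ ((F ∨ T) ∨ T))
  step 1: (F ∨ ((T ∨ F) ∨ (T ∨ F))) ∨ (¬(F ∧ T) ∧ ((F ∨ T) ∨ T))
  step 2: ((T ∨ F) ∨ (T ∨ F)) ∨ (¬(F ∧ T) ∧ ((F ∨ T) ∨ T))
  step 3: (T ∨ F) ∨ (¬(F ∧ T) ∧ ((F ∨ T) ∨ T))
  step 4: T ∨ (¬(F ∧ T) ∧ ((F ∨ T) ∨ T))
  step 5: T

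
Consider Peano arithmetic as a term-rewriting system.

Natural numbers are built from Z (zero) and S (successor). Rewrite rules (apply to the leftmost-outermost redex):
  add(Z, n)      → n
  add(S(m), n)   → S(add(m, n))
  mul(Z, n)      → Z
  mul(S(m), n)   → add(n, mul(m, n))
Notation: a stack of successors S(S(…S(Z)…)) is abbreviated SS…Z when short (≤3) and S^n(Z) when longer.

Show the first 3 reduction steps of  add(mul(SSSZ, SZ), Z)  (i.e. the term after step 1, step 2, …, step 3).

Answer: after 3 steps: S(add(add(Z, mul(SSZ, SZ)), Z))

Working:
  start: add(mul(SSSZ, SZ), Z)
  step 1: add(add(SZ, mul(SSZ, SZ)), Z)
  step 2: add(S(add(Z, mul(SSZ, SZ))), Z)
  step 3: S(add(add(Z, mul(SSZ, SZ)), Z))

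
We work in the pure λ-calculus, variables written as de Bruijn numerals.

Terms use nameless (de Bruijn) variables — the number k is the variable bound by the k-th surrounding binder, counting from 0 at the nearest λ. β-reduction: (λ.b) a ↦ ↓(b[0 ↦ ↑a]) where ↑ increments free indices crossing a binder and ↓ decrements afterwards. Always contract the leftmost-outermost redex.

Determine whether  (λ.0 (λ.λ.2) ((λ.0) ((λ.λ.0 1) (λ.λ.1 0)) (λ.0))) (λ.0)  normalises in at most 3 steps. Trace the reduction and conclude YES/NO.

  start: (λ.0 (λ.λ.2) ((λ.0) ((λ.λ.0 1) (λ.λ.1 0)) (λ.0))) (λ.0)
  step 1: (λ.0) (λ.λ.λ.0) ((λ.0) ((λ.λ.0 1) (λ.λ.1 0)) (λ.0))
  step 2: (λ.λ.λ.0) ((λ.0) ((λ.λ.0 1) (λ.λ.1 0)) (λ.0))
  step 3: λ.λ.0

Answer: YES — reaches normal form λ.λ.0 in 3 ≤ 3 steps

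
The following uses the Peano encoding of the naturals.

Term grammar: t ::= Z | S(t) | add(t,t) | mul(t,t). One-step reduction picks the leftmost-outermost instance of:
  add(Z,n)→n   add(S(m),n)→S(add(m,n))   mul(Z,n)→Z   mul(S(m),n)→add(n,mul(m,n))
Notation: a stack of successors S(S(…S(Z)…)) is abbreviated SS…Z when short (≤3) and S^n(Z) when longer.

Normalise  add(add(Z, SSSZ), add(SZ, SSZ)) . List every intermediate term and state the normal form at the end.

Answer: normal form = S^6(Z)  (in 7 steps)

Reduction:
  start: add(add(Z, SSSZ), add(SZ, SSZ))
  step 1: add(SSSZ, add(SZ, SSZ))
  step 2: S(add(SSZ, add(SZ, SSZ)))
  step 3: S(S(add(SZ, add(SZ, SSZ))))
  step 4: S(S(S(add(Z, add(SZ, SSZ)))))
  step 5: S(S(S(add(SZ, SSZ))))
  step 6: S(S(S(S(add(Z, SSZ)))))
  step 7: S^6(Z)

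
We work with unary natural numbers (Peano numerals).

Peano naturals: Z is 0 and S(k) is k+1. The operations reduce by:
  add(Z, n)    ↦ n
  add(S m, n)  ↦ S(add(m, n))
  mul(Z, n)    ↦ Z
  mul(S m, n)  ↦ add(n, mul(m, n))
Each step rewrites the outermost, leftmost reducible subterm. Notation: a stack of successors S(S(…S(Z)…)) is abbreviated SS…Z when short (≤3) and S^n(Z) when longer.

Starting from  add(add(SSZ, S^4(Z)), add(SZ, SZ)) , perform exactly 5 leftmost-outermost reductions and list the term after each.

  start: add(add(SSZ, S^4(Z)), add(SZ, SZ))
  →1  add(S(add(SZ, S^4(Z))), add(SZ, SZ))
  →2  S(add(add(SZ, S^4(Z)), add(SZ, SZ)))
  →3  S(add(S(add(Z, S^4(Z))), add(SZ, SZ)))
  →4  S(S(add(add(Z, S^4(Z)), add(SZ, SZ))))
  →5  S(S(add(S^4(Z), add(SZ, SZ))))

Answer: after 5 steps: S(S(add(S^4(Z), add(SZ, SZ))))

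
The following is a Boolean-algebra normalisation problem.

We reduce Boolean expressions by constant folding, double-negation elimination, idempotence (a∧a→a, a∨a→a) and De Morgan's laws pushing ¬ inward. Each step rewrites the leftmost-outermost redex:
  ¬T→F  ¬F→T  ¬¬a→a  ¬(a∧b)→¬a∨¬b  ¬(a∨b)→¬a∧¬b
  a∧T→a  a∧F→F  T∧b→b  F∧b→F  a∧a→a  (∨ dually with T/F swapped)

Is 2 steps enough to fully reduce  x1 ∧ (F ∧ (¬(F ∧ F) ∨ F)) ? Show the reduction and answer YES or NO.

Answer: YES — reaches normal form F in 2 ≤ 2 steps

Reduction:
  start: x1 ∧ (F ∧ (¬(F ∧ F) ∨ F))
  step 1: x1 ∧ F
  step 2: F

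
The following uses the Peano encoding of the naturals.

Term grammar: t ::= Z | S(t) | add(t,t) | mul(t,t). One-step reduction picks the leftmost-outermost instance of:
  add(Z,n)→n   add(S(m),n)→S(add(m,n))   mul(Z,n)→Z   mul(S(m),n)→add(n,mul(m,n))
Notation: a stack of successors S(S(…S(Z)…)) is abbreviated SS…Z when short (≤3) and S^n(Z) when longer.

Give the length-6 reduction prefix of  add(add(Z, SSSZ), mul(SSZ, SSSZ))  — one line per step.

Answer: after 6 steps: S(S(S(add(SSSZ, mul(SZ, SSSZ)))))

Reduction:
  start: add(add(Z, SSSZ), mul(SSZ, SSSZ))
  step 1: add(SSSZ, mul(SSZ, SSSZ))
  step 2: S(add(SSZ, mul(SSZ, SSSZ)))
  step 3: S(S(add(SZ, mul(SSZ, SSSZ))))
  step 4: S(S(S(add(Z, mul(SSZ, SSSZ)))))
  step 5: S(S(S(mul(SSZ, SSSZ))))
  step 6: S(S(S(add(SSSZ, mul(SZ, SSSZ)))))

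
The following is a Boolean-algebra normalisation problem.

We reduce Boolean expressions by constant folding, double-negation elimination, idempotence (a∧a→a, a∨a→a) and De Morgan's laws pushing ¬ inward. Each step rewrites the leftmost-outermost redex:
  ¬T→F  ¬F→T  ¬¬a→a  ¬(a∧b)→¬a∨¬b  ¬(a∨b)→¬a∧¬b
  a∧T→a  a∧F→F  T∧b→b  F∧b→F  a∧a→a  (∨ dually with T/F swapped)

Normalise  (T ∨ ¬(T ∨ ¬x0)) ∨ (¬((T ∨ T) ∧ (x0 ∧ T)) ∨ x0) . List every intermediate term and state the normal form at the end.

Answer: normal form = T  (in 2 steps)

Working:
  start: (T ∨ ¬(T ∨ ¬x0)) ∨ (¬((T ∨ T) ∧ (x0 ∧ T)) ∨ x0)
  step 1: T ∨ (¬((T ∨ T) ∧ (x0 ∧ T)) ∨ x0)
  step 2: T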